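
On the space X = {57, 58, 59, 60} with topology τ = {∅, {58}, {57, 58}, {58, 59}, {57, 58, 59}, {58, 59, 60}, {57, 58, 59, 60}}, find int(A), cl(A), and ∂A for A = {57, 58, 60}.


int(A) = {57, 58}, cl(A) = {57, 58, 59, 60}, ∂A = {59, 60}.

Closed sets in (X, τ) are complements of opens:
  closed(X, τ) = {∅, {57}, {60}, {57, 60}, {59, 60}, {57, 59, 60}, {57, 58, 59, 60}}.
int(A) = ⋃ {U ∈ τ : U ⊆ A}. Opens contained in A: ∅, {58}, {57, 58}.
Taking the union of these: int(A) = {57, 58}.
cl(A) = ⋂ {C closed : A ⊆ C}. Closed sets containing A: {57, 58, 59, 60}.
Intersecting these: cl(A) = {57, 58, 59, 60}.
∂A = cl(A) ∖ int(A) = {57, 58, 59, 60} ∖ {57, 58} = {59, 60}.


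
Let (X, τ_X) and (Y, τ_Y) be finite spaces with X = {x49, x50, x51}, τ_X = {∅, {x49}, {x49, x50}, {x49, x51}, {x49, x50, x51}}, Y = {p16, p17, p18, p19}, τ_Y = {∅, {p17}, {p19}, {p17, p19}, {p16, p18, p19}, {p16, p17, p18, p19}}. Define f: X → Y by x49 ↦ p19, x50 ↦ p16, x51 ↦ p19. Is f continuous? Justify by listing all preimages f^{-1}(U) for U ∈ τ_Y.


f IS continuous.

Compute f^{-1}(U) for each U ∈ τ_Y:
  U = ∅: f^{-1}(U) = ∅ ∈ τ_X ✓.
  U = {p17}: f^{-1}(U) = ∅ ∈ τ_X ✓.
  U = {p19}: f^{-1}(U) = {x49, x51} ∈ τ_X ✓.
  U = {p17, p19}: f^{-1}(U) = {x49, x51} ∈ τ_X ✓.
  U = {p16, p18, p19}: f^{-1}(U) = {x49, x50, x51} ∈ τ_X ✓.
  U = {p16, p17, p18, p19}: f^{-1}(U) = {x49, x50, x51} ∈ τ_X ✓.
Every preimage lies in τ_X, so f IS continuous.


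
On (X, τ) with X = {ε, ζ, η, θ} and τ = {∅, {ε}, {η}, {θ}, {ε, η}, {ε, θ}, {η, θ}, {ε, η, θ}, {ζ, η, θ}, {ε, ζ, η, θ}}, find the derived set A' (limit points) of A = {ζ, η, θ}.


A' = {ζ}

For each x ∈ X, list the open sets U ∈ τ with x ∈ U, then check whether U ∩ (A ∖ {x}) ≠ ∅ for every such U.
  x = ε: open {ε} ∋ x has {ε} ∩ (A ∖ {ε}) = ∅, so x is NOT a limit point.
  x = ζ: opens ∋ x are {ζ, η, θ}, {ε, ζ, η, θ}; each meets A ∖ {ζ}, so x IS a limit point.
  x = η: open {η} ∋ x has {η} ∩ (A ∖ {η}) = ∅, so x is NOT a limit point.
  x = θ: open {θ} ∋ x has {θ} ∩ (A ∖ {θ}) = ∅, so x is NOT a limit point.
Collecting: A' = {ζ}.


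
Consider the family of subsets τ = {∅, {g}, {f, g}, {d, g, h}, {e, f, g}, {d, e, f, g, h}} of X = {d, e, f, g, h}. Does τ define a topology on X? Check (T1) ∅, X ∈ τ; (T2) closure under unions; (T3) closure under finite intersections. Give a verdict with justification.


τ is NOT a topology on X.

Axiom (T1): ∅ ∈ τ? Yes; X ∈ τ? Yes.
Axiom (T2/T3): check pairwise unions and intersections of members of τ.
Counterexample for (T2): {f, g} ∪ {d, g, h} = {d, f, g, h} ∉ τ. Therefore τ is NOT a topology.


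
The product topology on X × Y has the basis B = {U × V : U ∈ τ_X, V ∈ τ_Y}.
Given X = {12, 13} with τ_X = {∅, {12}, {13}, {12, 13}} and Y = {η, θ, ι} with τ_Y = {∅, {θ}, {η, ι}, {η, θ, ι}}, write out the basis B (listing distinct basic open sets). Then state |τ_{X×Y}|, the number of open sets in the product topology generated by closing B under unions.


Basis B = {∅ × ∅, {12} × {θ}, {13} × {θ}, {12} × {η, ι}, {12, 13} × {θ}, {13} × {η, ι}, {12} × {η, θ, ι}, {13} × {η, θ, ι}, {12, 13} × {η, ι}, {12, 13} × {η, θ, ι}}; |τ_{X×Y}| = 16.

Enumerate products U × V with U ∈ τ_X, V ∈ τ_Y (deduplicated):
  ∅ × ∅ = {} (∅)
  {12} × {θ} = {(12,θ)}
  {13} × {θ} = {(13,θ)}
  {12} × {η, ι} = {(12,η), (12,ι)}
  {12, 13} × {θ} = {(12,θ), (13,θ)}
  {13} × {η, ι} = {(13,η), (13,ι)}
  {12} × {η, θ, ι} = {(12,η), (12,θ), (12,ι)}
  {13} × {η, θ, ι} = {(13,η), (13,θ), (13,ι)}
  {12, 13} × {η, ι} = {(12,η), (12,ι), (13,η), (13,ι)}
  {12, 13} × {η, θ, ι} = {(12,η), (12,θ), (12,ι), (13,η), (13,θ), (13,ι)}
These 10 distinct sets form the basis B.
Close under arbitrary unions to get τ_{X×Y}; counting gives |τ_{X×Y}| = 16.


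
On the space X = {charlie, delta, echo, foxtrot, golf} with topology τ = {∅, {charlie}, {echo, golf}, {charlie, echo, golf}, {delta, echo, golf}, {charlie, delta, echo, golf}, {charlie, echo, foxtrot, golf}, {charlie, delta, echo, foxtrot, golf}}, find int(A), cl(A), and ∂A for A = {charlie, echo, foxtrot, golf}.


int(A) = {charlie, echo, foxtrot, golf}, cl(A) = {charlie, delta, echo, foxtrot, golf}, ∂A = {delta}.

Closed sets in (X, τ) are complements of opens:
  closed(X, τ) = {∅, {delta}, {foxtrot}, {charlie, foxtrot}, {delta, foxtrot}, {charlie, delta, foxtrot}, {delta, echo, foxtrot, golf}, {charlie, delta, echo, foxtrot, golf}}.
int(A) = ⋃ {U ∈ τ : U ⊆ A}. Opens contained in A: ∅, {charlie}, {echo, golf}, {charlie, echo, golf}, {charlie, echo, foxtrot, golf}.
Taking the union of these: int(A) = {charlie, echo, foxtrot, golf}.
cl(A) = ⋂ {C closed : A ⊆ C}. Closed sets containing A: {charlie, delta, echo, foxtrot, golf}.
Intersecting these: cl(A) = {charlie, delta, echo, foxtrot, golf}.
∂A = cl(A) ∖ int(A) = {charlie, delta, echo, foxtrot, golf} ∖ {charlie, echo, foxtrot, golf} = {delta}.


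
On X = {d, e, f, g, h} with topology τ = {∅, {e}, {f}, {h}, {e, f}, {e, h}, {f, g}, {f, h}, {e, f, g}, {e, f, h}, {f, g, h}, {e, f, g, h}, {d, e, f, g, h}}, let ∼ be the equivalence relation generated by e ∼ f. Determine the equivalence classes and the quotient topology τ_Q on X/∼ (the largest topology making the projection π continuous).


X/∼ = {[d], [e=f], [g], [h]}; |τ_Q| = 7.

Equivalence classes: [d], [e=f], [g], [h].
Quotient map π: X → X/∼ sends d ↦ [d], e ↦ [e=f], f ↦ [e=f], g ↦ [g], h ↦ [h].
For each subset V ⊆ X/∼, compute π^{-1}(V) ⊆ X and check whether π^{-1}(V) ∈ τ. V is open in τ_Q iff π^{-1}(V) ∈ τ.
  V = {}: π^{-1}(V) = ∅ ∈ τ ✓.
  V = {[d]}: π^{-1}(V) = {d} ∉ τ ✗.
  V = {[e=f]}: π^{-1}(V) = {e, f} ∈ τ ✓.
  V = {[d], [e=f]}: π^{-1}(V) = {d, e, f} ∉ τ ✗.
  V = {[g]}: π^{-1}(V) = {g} ∉ τ ✗.
  V = {[d], [g]}: π^{-1}(V) = {d, g} ∉ τ ✗.
  V = {[e=f], [g]}: π^{-1}(V) = {e, f, g} ∈ τ ✓.
  V = {[d], [e=f], [g]}: π^{-1}(V) = {d, e, f, g} ∉ τ ✗.
  V = {[h]}: π^{-1}(V) = {h} ∈ τ ✓.
  V = {[d], [h]}: π^{-1}(V) = {d, h} ∉ τ ✗.
  V = {[e=f], [h]}: π^{-1}(V) = {e, f, h} ∈ τ ✓.
  V = {[d], [e=f], [h]}: π^{-1}(V) = {d, e, f, h} ∉ τ ✗.
  V = {[g], [h]}: π^{-1}(V) = {g, h} ∉ τ ✗.
  V = {[d], [g], [h]}: π^{-1}(V) = {d, g, h} ∉ τ ✗.
  V = {[e=f], [g], [h]}: π^{-1}(V) = {e, f, g, h} ∈ τ ✓.
  V = {[d], [e=f], [g], [h]}: π^{-1}(V) = {d, e, f, g, h} ∈ τ ✓.
Open sets in the quotient: τ_Q = {{}, {[e=f]}, {[e=f], [g]}, {[h]}, {[e=f], [h]}, {[e=f], [g], [h]}, {[d], [e=f], [g], [h]}} (7 elements).


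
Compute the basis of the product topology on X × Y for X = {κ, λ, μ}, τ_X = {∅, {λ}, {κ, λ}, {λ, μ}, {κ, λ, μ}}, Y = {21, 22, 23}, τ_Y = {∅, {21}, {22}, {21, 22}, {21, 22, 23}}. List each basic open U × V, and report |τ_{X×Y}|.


Basis B = {∅ × ∅, {λ} × {21}, {λ} × {22}, {κ, λ} × {21}, {κ, λ} × {22}, {λ} × {21, 22}, {λ, μ} × {21}, {λ, μ} × {22}, {κ, λ, μ} × {21}, {κ, λ, μ} × {22}, {λ} × {21, 22, 23}, {κ, λ} × {21, 22}, {λ, μ} × {21, 22}, {κ, λ} × {21, 22, 23}, {κ, λ, μ} × {21, 22}, {λ, μ} × {21, 22, 23}, {κ, λ, μ} × {21, 22, 23}}; |τ_{X×Y}| = 50.

Enumerate products U × V with U ∈ τ_X, V ∈ τ_Y (deduplicated):
  ∅ × ∅ = {} (∅)
  {λ} × {21} = {(λ,21)}
  {λ} × {22} = {(λ,22)}
  {κ, λ} × {21} = {(κ,21), (λ,21)}
  {κ, λ} × {22} = {(κ,22), (λ,22)}
  {λ} × {21, 22} = {(λ,21), (λ,22)}
  {λ, μ} × {21} = {(λ,21), (μ,21)}
  {λ, μ} × {22} = {(λ,22), (μ,22)}
  {κ, λ, μ} × {21} = {(κ,21), (λ,21), (μ,21)}
  {κ, λ, μ} × {22} = {(κ,22), (λ,22), (μ,22)}
  {λ} × {21, 22, 23} = {(λ,21), (λ,22), (λ,23)}
  {κ, λ} × {21, 22} = {(κ,21), (κ,22), (λ,21), (λ,22)}
  {λ, μ} × {21, 22} = {(λ,21), (λ,22), (μ,21), (μ,22)}
  {κ, λ} × {21, 22, 23} = {(κ,21), (κ,22), (κ,23), (λ,21), (λ,22), (λ,23)}
  {κ, λ, μ} × {21, 22} = {(κ,21), (κ,22), (λ,21), (λ,22), (μ,21), (μ,22)}
  {λ, μ} × {21, 22, 23} = {(λ,21), (λ,22), (λ,23), (μ,21), (μ,22), (μ,23)}
  {κ, λ, μ} × {21, 22, 23} = {(κ,21), (κ,22), (κ,23), (λ,21), (λ,22), (λ,23), (μ,21), (μ,22), (μ,23)}
These 17 distinct sets form the basis B.
Close under arbitrary unions to get τ_{X×Y}; counting gives |τ_{X×Y}| = 50.


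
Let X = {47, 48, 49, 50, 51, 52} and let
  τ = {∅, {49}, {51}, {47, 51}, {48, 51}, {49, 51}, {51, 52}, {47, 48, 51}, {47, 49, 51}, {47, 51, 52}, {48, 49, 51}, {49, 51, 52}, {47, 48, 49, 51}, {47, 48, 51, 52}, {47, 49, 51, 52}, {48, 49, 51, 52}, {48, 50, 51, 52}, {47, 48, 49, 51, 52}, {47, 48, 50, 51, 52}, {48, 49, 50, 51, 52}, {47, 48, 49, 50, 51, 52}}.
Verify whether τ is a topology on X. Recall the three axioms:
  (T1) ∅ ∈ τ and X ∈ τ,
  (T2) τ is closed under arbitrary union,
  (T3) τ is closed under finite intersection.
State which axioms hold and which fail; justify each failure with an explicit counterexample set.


τ is NOT a topology on X.

Axiom (T1): ∅ ∈ τ? Yes; X ∈ τ? Yes.
Axiom (T2/T3): check pairwise unions and intersections of members of τ.
Counterexample for (T2): {48, 51} ∪ {51, 52} = {48, 51, 52} ∉ τ. Therefore τ is NOT a topology.


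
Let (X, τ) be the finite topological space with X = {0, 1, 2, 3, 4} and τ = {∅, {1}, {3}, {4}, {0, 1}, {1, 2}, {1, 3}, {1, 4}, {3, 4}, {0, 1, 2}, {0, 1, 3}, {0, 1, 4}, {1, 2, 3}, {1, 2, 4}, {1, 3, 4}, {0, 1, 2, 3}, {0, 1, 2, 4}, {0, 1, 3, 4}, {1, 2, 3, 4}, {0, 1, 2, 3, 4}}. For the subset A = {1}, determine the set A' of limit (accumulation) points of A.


A' = {0, 2}

For each x ∈ X, list the open sets U ∈ τ with x ∈ U, then check whether U ∩ (A ∖ {x}) ≠ ∅ for every such U.
  x = 0: opens ∋ x are {0, 1}, {0, 1, 2}, {0, 1, 3}, {0, 1, 4}, {0, 1, 2, 3}, {0, 1, 2, 4}, {0, 1, 3, 4}, {0, 1, 2, 3, 4}; each meets A ∖ {0}, so x IS a limit point.
  x = 1: open {1} ∋ x has {1} ∩ (A ∖ {1}) = ∅, so x is NOT a limit point.
  x = 2: opens ∋ x are {1, 2}, {0, 1, 2}, {1, 2, 3}, {1, 2, 4}, {0, 1, 2, 3}, {0, 1, 2, 4}, {1, 2, 3, 4}, {0, 1, 2, 3, 4}; each meets A ∖ {2}, so x IS a limit point.
  x = 3: open {3} ∋ x has {3} ∩ (A ∖ {3}) = ∅, so x is NOT a limit point.
  x = 4: open {4} ∋ x has {4} ∩ (A ∖ {4}) = ∅, so x is NOT a limit point.
Collecting: A' = {0, 2}.


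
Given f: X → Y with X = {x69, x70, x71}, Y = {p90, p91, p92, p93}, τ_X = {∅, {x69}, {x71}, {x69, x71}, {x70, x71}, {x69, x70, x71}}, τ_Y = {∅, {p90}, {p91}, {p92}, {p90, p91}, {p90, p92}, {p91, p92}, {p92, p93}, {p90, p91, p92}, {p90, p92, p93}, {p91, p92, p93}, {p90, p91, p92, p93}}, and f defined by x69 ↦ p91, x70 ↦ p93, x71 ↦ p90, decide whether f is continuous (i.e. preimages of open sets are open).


f is NOT continuous.

Compute f^{-1}(U) for each U ∈ τ_Y:
  U = ∅: f^{-1}(U) = ∅ ∈ τ_X ✓.
  U = {p90}: f^{-1}(U) = {x71} ∈ τ_X ✓.
  U = {p91}: f^{-1}(U) = {x69} ∈ τ_X ✓.
  U = {p92}: f^{-1}(U) = ∅ ∈ τ_X ✓.
  U = {p90, p91}: f^{-1}(U) = {x69, x71} ∈ τ_X ✓.
  U = {p90, p92}: f^{-1}(U) = {x71} ∈ τ_X ✓.
  U = {p91, p92}: f^{-1}(U) = {x69} ∈ τ_X ✓.
  U = {p92, p93}: f^{-1}(U) = {x70} ∉ τ_X ✗.
  U = {p90, p91, p92}: f^{-1}(U) = {x69, x71} ∈ τ_X ✓.
  U = {p90, p92, p93}: f^{-1}(U) = {x70, x71} ∈ τ_X ✓.
  U = {p91, p92, p93}: f^{-1}(U) = {x69, x70} ∉ τ_X ✗.
  U = {p90, p91, p92, p93}: f^{-1}(U) = {x69, x70, x71} ∈ τ_X ✓.
Found U = {p92, p93} with f^{-1}(U) = {x70} not in τ_X. Therefore f is NOT continuous.


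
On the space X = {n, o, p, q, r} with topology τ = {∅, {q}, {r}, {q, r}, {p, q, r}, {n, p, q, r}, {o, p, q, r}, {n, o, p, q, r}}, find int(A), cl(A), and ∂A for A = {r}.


int(A) = {r}, cl(A) = {n, o, p, r}, ∂A = {n, o, p}.

Closed sets in (X, τ) are complements of opens:
  closed(X, τ) = {∅, {n}, {o}, {n, o}, {n, o, p}, {n, o, p, q}, {n, o, p, r}, {n, o, p, q, r}}.
int(A) = ⋃ {U ∈ τ : U ⊆ A}. Opens contained in A: ∅, {r}.
Taking the union of these: int(A) = {r}.
cl(A) = ⋂ {C closed : A ⊆ C}. Closed sets containing A: {n, o, p, r}, {n, o, p, q, r}.
Intersecting these: cl(A) = {n, o, p, r}.
∂A = cl(A) ∖ int(A) = {n, o, p, r} ∖ {r} = {n, o, p}.


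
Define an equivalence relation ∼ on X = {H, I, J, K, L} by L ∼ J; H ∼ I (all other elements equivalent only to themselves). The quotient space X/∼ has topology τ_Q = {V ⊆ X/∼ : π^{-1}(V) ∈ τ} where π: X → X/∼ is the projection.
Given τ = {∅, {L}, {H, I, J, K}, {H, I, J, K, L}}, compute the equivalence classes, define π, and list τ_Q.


X/∼ = {[H=I], [J=L], [K]}; |τ_Q| = 2.

Equivalence classes: [H=I], [J=L], [K].
Quotient map π: X → X/∼ sends H ↦ [H=I], I ↦ [H=I], J ↦ [J=L], K ↦ [K], L ↦ [J=L].
For each subset V ⊆ X/∼, compute π^{-1}(V) ⊆ X and check whether π^{-1}(V) ∈ τ. V is open in τ_Q iff π^{-1}(V) ∈ τ.
  V = {}: π^{-1}(V) = ∅ ∈ τ ✓.
  V = {[H=I]}: π^{-1}(V) = {H, I} ∉ τ ✗.
  V = {[J=L]}: π^{-1}(V) = {J, L} ∉ τ ✗.
  V = {[H=I], [J=L]}: π^{-1}(V) = {H, I, J, L} ∉ τ ✗.
  V = {[K]}: π^{-1}(V) = {K} ∉ τ ✗.
  V = {[H=I], [K]}: π^{-1}(V) = {H, I, K} ∉ τ ✗.
  V = {[J=L], [K]}: π^{-1}(V) = {J, K, L} ∉ τ ✗.
  V = {[H=I], [J=L], [K]}: π^{-1}(V) = {H, I, J, K, L} ∈ τ ✓.
Open sets in the quotient: τ_Q = {{}, {[H=I], [J=L], [K]}} (2 elements).


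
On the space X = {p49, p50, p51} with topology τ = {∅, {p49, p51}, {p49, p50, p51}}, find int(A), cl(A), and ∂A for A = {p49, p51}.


int(A) = {p49, p51}, cl(A) = {p49, p50, p51}, ∂A = {p50}.

Closed sets in (X, τ) are complements of opens:
  closed(X, τ) = {∅, {p50}, {p49, p50, p51}}.
int(A) = ⋃ {U ∈ τ : U ⊆ A}. Opens contained in A: ∅, {p49, p51}.
Taking the union of these: int(A) = {p49, p51}.
cl(A) = ⋂ {C closed : A ⊆ C}. Closed sets containing A: {p49, p50, p51}.
Intersecting these: cl(A) = {p49, p50, p51}.
∂A = cl(A) ∖ int(A) = {p49, p50, p51} ∖ {p49, p51} = {p50}.


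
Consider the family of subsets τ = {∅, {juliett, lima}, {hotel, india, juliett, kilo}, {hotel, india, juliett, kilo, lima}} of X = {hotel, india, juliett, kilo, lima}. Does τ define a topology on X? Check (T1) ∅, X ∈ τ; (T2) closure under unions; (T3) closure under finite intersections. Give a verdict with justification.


τ is NOT a topology on X.

Axiom (T1): ∅ ∈ τ? Yes; X ∈ τ? Yes.
Axiom (T2/T3): check pairwise unions and intersections of members of τ.
Counterexample for (T3): {juliett, lima} ∩ {hotel, india, juliett, kilo} = {juliett} ∉ τ. Therefore τ is NOT a topology.


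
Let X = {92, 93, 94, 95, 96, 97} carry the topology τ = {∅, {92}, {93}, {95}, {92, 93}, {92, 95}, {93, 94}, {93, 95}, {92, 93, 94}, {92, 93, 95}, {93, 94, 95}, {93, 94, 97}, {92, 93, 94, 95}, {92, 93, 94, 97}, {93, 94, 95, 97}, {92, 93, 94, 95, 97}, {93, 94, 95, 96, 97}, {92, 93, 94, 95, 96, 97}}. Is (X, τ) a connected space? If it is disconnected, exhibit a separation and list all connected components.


(X, τ) is disconnected; components = [{92}, {93, 94, 95, 96, 97}].

Find clopen sets (U ∈ τ with X ∖ U ∈ τ):
  U = ∅, X ∖ U = {92, 93, 94, 95, 96, 97} — both open, so U is clopen.
  U = {92}, X ∖ U = {93, 94, 95, 96, 97} — both open, so U is clopen.
  U = {93, 94, 95, 96, 97}, X ∖ U = {92} — both open, so U is clopen.
  U = {92, 93, 94, 95, 96, 97}, X ∖ U = ∅ — both open, so U is clopen.
Nontrivial clopen(s) exist: e.g. {92}. So (X, τ) is disconnected.
Compute connected components by grouping points that agree on all clopens:
  component: {92}
  component: {93, 94, 95, 96, 97}


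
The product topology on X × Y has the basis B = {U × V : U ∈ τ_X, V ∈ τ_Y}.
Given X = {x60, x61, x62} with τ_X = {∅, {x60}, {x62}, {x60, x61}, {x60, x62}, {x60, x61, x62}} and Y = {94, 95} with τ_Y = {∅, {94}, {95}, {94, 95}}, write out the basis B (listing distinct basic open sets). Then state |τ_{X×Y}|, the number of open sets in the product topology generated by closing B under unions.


Basis B = {∅ × ∅, {x60} × {94}, {x60} × {95}, {x62} × {94}, {x62} × {95}, {x60} × {94, 95}, {x60, x61} × {94}, {x60, x62} × {94}, {x60, x61} × {95}, {x60, x62} × {95}, {x62} × {94, 95}, {x60, x61, x62} × {94}, {x60, x61, x62} × {95}, {x60, x61} × {94, 95}, {x60, x62} × {94, 95}, {x60, x61, x62} × {94, 95}}; |τ_{X×Y}| = 36.

Enumerate products U × V with U ∈ τ_X, V ∈ τ_Y (deduplicated):
  ∅ × ∅ = {} (∅)
  {x60} × {94} = {(x60,94)}
  {x60} × {95} = {(x60,95)}
  {x62} × {94} = {(x62,94)}
  {x62} × {95} = {(x62,95)}
  {x60} × {94, 95} = {(x60,94), (x60,95)}
  {x60, x61} × {94} = {(x60,94), (x61,94)}
  {x60, x62} × {94} = {(x60,94), (x62,94)}
  {x60, x61} × {95} = {(x60,95), (x61,95)}
  {x60, x62} × {95} = {(x60,95), (x62,95)}
  {x62} × {94, 95} = {(x62,94), (x62,95)}
  {x60, x61, x62} × {94} = {(x60,94), (x61,94), (x62,94)}
  {x60, x61, x62} × {95} = {(x60,95), (x61,95), (x62,95)}
  {x60, x61} × {94, 95} = {(x60,94), (x60,95), (x61,94), (x61,95)}
  {x60, x62} × {94, 95} = {(x60,94), (x60,95), (x62,94), (x62,95)}
  {x60, x61, x62} × {94, 95} = {(x60,94), (x60,95), (x61,94), (x61,95), (x62,94), (x62,95)}
These 16 distinct sets form the basis B.
Close under arbitrary unions to get τ_{X×Y}; counting gives |τ_{X×Y}| = 36.


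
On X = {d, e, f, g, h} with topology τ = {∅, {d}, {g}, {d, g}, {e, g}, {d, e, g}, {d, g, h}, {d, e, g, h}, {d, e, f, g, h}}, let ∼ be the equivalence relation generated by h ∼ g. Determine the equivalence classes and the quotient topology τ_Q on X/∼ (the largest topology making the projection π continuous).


X/∼ = {[d], [e], [f], [g=h]}; |τ_Q| = 5.

Equivalence classes: [d], [e], [f], [g=h].
Quotient map π: X → X/∼ sends d ↦ [d], e ↦ [e], f ↦ [f], g ↦ [g=h], h ↦ [g=h].
For each subset V ⊆ X/∼, compute π^{-1}(V) ⊆ X and check whether π^{-1}(V) ∈ τ. V is open in τ_Q iff π^{-1}(V) ∈ τ.
  V = {}: π^{-1}(V) = ∅ ∈ τ ✓.
  V = {[d]}: π^{-1}(V) = {d} ∈ τ ✓.
  V = {[e]}: π^{-1}(V) = {e} ∉ τ ✗.
  V = {[d], [e]}: π^{-1}(V) = {d, e} ∉ τ ✗.
  V = {[f]}: π^{-1}(V) = {f} ∉ τ ✗.
  V = {[d], [f]}: π^{-1}(V) = {d, f} ∉ τ ✗.
  V = {[e], [f]}: π^{-1}(V) = {e, f} ∉ τ ✗.
  V = {[d], [e], [f]}: π^{-1}(V) = {d, e, f} ∉ τ ✗.
  V = {[g=h]}: π^{-1}(V) = {g, h} ∉ τ ✗.
  V = {[d], [g=h]}: π^{-1}(V) = {d, g, h} ∈ τ ✓.
  V = {[e], [g=h]}: π^{-1}(V) = {e, g, h} ∉ τ ✗.
  V = {[d], [e], [g=h]}: π^{-1}(V) = {d, e, g, h} ∈ τ ✓.
  V = {[f], [g=h]}: π^{-1}(V) = {f, g, h} ∉ τ ✗.
  V = {[d], [f], [g=h]}: π^{-1}(V) = {d, f, g, h} ∉ τ ✗.
  V = {[e], [f], [g=h]}: π^{-1}(V) = {e, f, g, h} ∉ τ ✗.
  V = {[d], [e], [f], [g=h]}: π^{-1}(V) = {d, e, f, g, h} ∈ τ ✓.
Open sets in the quotient: τ_Q = {{}, {[d]}, {[d], [g=h]}, {[d], [e], [g=h]}, {[d], [e], [f], [g=h]}} (5 elements).


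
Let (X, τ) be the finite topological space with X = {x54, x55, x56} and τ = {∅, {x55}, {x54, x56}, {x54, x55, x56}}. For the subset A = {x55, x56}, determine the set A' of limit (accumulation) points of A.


A' = {x54}

For each x ∈ X, list the open sets U ∈ τ with x ∈ U, then check whether U ∩ (A ∖ {x}) ≠ ∅ for every such U.
  x = x54: opens ∋ x are {x54, x56}, {x54, x55, x56}; each meets A ∖ {x54}, so x IS a limit point.
  x = x55: open {x55} ∋ x has {x55} ∩ (A ∖ {x55}) = ∅, so x is NOT a limit point.
  x = x56: open {x54, x56} ∋ x has {x54, x56} ∩ (A ∖ {x56}) = ∅, so x is NOT a limit point.
Collecting: A' = {x54}.


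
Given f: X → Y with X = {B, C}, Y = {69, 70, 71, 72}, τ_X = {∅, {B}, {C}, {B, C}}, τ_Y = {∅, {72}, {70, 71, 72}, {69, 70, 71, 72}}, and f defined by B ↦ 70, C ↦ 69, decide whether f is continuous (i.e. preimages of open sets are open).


f IS continuous.

Compute f^{-1}(U) for each U ∈ τ_Y:
  U = ∅: f^{-1}(U) = ∅ ∈ τ_X ✓.
  U = {72}: f^{-1}(U) = ∅ ∈ τ_X ✓.
  U = {70, 71, 72}: f^{-1}(U) = {B} ∈ τ_X ✓.
  U = {69, 70, 71, 72}: f^{-1}(U) = {B, C} ∈ τ_X ✓.
Every preimage lies in τ_X, so f IS continuous.


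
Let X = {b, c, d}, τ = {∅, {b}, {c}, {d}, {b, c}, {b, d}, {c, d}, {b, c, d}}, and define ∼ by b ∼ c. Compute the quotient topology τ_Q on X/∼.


X/∼ = {[b=c], [d]}; |τ_Q| = 4.

Equivalence classes: [b=c], [d].
Quotient map π: X → X/∼ sends b ↦ [b=c], c ↦ [b=c], d ↦ [d].
For each subset V ⊆ X/∼, compute π^{-1}(V) ⊆ X and check whether π^{-1}(V) ∈ τ. V is open in τ_Q iff π^{-1}(V) ∈ τ.
  V = {}: π^{-1}(V) = ∅ ∈ τ ✓.
  V = {[b=c]}: π^{-1}(V) = {b, c} ∈ τ ✓.
  V = {[d]}: π^{-1}(V) = {d} ∈ τ ✓.
  V = {[b=c], [d]}: π^{-1}(V) = {b, c, d} ∈ τ ✓.
Open sets in the quotient: τ_Q = {{}, {[b=c]}, {[d]}, {[b=c], [d]}} (4 elements).


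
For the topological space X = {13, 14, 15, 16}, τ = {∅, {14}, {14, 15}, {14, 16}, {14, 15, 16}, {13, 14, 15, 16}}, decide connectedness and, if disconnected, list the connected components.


(X, τ) is connected.

Find clopen sets (U ∈ τ with X ∖ U ∈ τ):
  U = ∅, X ∖ U = {13, 14, 15, 16} — both open, so U is clopen.
  U = {13, 14, 15, 16}, X ∖ U = ∅ — both open, so U is clopen.
Only trivial clopens (∅ and X) exist, so (X, τ) is connected.
Compute connected components by grouping points that agree on all clopens:
  component: {13, 14, 15, 16}


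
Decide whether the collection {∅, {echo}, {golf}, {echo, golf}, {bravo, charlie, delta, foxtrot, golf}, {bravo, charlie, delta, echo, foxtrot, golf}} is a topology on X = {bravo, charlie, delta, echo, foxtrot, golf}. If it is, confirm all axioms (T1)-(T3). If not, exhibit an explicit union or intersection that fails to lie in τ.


τ IS a topology on X.

Axiom (T1): ∅ ∈ τ? Yes; X ∈ τ? Yes.
Axiom (T2/T3): check pairwise unions and intersections of members of τ.
All pairwise intersections and unions checked — each lies in τ. Therefore τ satisfies (T1), (T2), (T3): it IS a topology on X.


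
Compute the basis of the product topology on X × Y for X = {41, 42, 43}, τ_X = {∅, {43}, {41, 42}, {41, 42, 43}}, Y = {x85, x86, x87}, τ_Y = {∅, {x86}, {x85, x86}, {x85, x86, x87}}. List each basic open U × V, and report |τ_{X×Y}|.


Basis B = {∅ × ∅, {43} × {x86}, {41, 42} × {x86}, {43} × {x85, x86}, {41, 42, 43} × {x86}, {43} × {x85, x86, x87}, {41, 42} × {x85, x86}, {41, 42} × {x85, x86, x87}, {41, 42, 43} × {x85, x86}, {41, 42, 43} × {x85, x86, x87}}; |τ_{X×Y}| = 16.

Enumerate products U × V with U ∈ τ_X, V ∈ τ_Y (deduplicated):
  ∅ × ∅ = {} (∅)
  {43} × {x86} = {(43,x86)}
  {41, 42} × {x86} = {(41,x86), (42,x86)}
  {43} × {x85, x86} = {(43,x85), (43,x86)}
  {41, 42, 43} × {x86} = {(41,x86), (42,x86), (43,x86)}
  {43} × {x85, x86, x87} = {(43,x85), (43,x86), (43,x87)}
  {41, 42} × {x85, x86} = {(41,x85), (41,x86), (42,x85), (42,x86)}
  {41, 42} × {x85, x86, x87} = {(41,x85), (41,x86), (41,x87), (42,x85), (42,x86), (42,x87)}
  {41, 42, 43} × {x85, x86} = {(41,x85), (41,x86), (42,x85), (42,x86), (43,x85), (43,x86)}
  {41, 42, 43} × {x85, x86, x87} = {(41,x85), (41,x86), (41,x87), (42,x85), (42,x86), (42,x87), (43,x85), (43,x86), (43,x87)}
These 10 distinct sets form the basis B.
Close under arbitrary unions to get τ_{X×Y}; counting gives |τ_{X×Y}| = 16.


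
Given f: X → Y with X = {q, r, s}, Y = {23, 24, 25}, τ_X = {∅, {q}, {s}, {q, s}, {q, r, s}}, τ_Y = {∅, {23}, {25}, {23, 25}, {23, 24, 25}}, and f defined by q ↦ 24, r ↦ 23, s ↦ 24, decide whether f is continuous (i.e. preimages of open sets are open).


f is NOT continuous.

Compute f^{-1}(U) for each U ∈ τ_Y:
  U = ∅: f^{-1}(U) = ∅ ∈ τ_X ✓.
  U = {23}: f^{-1}(U) = {r} ∉ τ_X ✗.
  U = {25}: f^{-1}(U) = ∅ ∈ τ_X ✓.
  U = {23, 25}: f^{-1}(U) = {r} ∉ τ_X ✗.
  U = {23, 24, 25}: f^{-1}(U) = {q, r, s} ∈ τ_X ✓.
Found U = {23} with f^{-1}(U) = {r} not in τ_X. Therefore f is NOT continuous.


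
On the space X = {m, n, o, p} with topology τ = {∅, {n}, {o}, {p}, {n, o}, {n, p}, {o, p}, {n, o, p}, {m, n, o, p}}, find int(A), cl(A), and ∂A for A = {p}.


int(A) = {p}, cl(A) = {m, p}, ∂A = {m}.

Closed sets in (X, τ) are complements of opens:
  closed(X, τ) = {∅, {m}, {m, n}, {m, o}, {m, p}, {m, n, o}, {m, n, p}, {m, o, p}, {m, n, o, p}}.
int(A) = ⋃ {U ∈ τ : U ⊆ A}. Opens contained in A: ∅, {p}.
Taking the union of these: int(A) = {p}.
cl(A) = ⋂ {C closed : A ⊆ C}. Closed sets containing A: {m, p}, {m, n, p}, {m, o, p}, {m, n, o, p}.
Intersecting these: cl(A) = {m, p}.
∂A = cl(A) ∖ int(A) = {m, p} ∖ {p} = {m}.


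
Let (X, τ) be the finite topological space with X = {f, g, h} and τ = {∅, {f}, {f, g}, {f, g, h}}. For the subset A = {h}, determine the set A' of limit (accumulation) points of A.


A' = ∅

For each x ∈ X, list the open sets U ∈ τ with x ∈ U, then check whether U ∩ (A ∖ {x}) ≠ ∅ for every such U.
  x = f: open {f} ∋ x has {f} ∩ (A ∖ {f}) = ∅, so x is NOT a limit point.
  x = g: open {f, g} ∋ x has {f, g} ∩ (A ∖ {g}) = ∅, so x is NOT a limit point.
  x = h: open {f, g, h} ∋ x has {f, g, h} ∩ (A ∖ {h}) = ∅, so x is NOT a limit point.
Collecting: A' = ∅.


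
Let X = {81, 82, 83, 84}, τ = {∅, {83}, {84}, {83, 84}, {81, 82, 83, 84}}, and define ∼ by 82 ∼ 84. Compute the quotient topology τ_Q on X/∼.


X/∼ = {[81], [82=84], [83]}; |τ_Q| = 3.

Equivalence classes: [81], [82=84], [83].
Quotient map π: X → X/∼ sends 81 ↦ [81], 82 ↦ [82=84], 83 ↦ [83], 84 ↦ [82=84].
For each subset V ⊆ X/∼, compute π^{-1}(V) ⊆ X and check whether π^{-1}(V) ∈ τ. V is open in τ_Q iff π^{-1}(V) ∈ τ.
  V = {}: π^{-1}(V) = ∅ ∈ τ ✓.
  V = {[81]}: π^{-1}(V) = {81} ∉ τ ✗.
  V = {[82=84]}: π^{-1}(V) = {82, 84} ∉ τ ✗.
  V = {[81], [82=84]}: π^{-1}(V) = {81, 82, 84} ∉ τ ✗.
  V = {[83]}: π^{-1}(V) = {83} ∈ τ ✓.
  V = {[81], [83]}: π^{-1}(V) = {81, 83} ∉ τ ✗.
  V = {[82=84], [83]}: π^{-1}(V) = {82, 83, 84} ∉ τ ✗.
  V = {[81], [82=84], [83]}: π^{-1}(V) = {81, 82, 83, 84} ∈ τ ✓.
Open sets in the quotient: τ_Q = {{}, {[83]}, {[81], [82=84], [83]}} (3 elements).


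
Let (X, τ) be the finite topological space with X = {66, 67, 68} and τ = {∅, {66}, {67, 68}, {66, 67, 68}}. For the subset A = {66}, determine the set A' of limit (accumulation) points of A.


A' = ∅

For each x ∈ X, list the open sets U ∈ τ with x ∈ U, then check whether U ∩ (A ∖ {x}) ≠ ∅ for every such U.
  x = 66: open {66} ∋ x has {66} ∩ (A ∖ {66}) = ∅, so x is NOT a limit point.
  x = 67: open {67, 68} ∋ x has {67, 68} ∩ (A ∖ {67}) = ∅, so x is NOT a limit point.
  x = 68: open {67, 68} ∋ x has {67, 68} ∩ (A ∖ {68}) = ∅, so x is NOT a limit point.
Collecting: A' = ∅.


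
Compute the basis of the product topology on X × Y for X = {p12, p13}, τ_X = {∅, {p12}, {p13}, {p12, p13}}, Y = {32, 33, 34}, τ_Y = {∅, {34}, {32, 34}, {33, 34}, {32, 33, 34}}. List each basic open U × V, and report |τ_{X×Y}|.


Basis B = {∅ × ∅, {p12} × {34}, {p13} × {34}, {p12} × {32, 34}, {p12} × {33, 34}, {p12, p13} × {34}, {p13} × {32, 34}, {p13} × {33, 34}, {p12} × {32, 33, 34}, {p13} × {32, 33, 34}, {p12, p13} × {32, 34}, {p12, p13} × {33, 34}, {p12, p13} × {32, 33, 34}}; |τ_{X×Y}| = 25.

Enumerate products U × V with U ∈ τ_X, V ∈ τ_Y (deduplicated):
  ∅ × ∅ = {} (∅)
  {p12} × {34} = {(p12,34)}
  {p13} × {34} = {(p13,34)}
  {p12} × {32, 34} = {(p12,32), (p12,34)}
  {p12} × {33, 34} = {(p12,33), (p12,34)}
  {p12, p13} × {34} = {(p12,34), (p13,34)}
  {p13} × {32, 34} = {(p13,32), (p13,34)}
  {p13} × {33, 34} = {(p13,33), (p13,34)}
  {p12} × {32, 33, 34} = {(p12,32), (p12,33), (p12,34)}
  {p13} × {32, 33, 34} = {(p13,32), (p13,33), (p13,34)}
  {p12, p13} × {32, 34} = {(p12,32), (p12,34), (p13,32), (p13,34)}
  {p12, p13} × {33, 34} = {(p12,33), (p12,34), (p13,33), (p13,34)}
  {p12, p13} × {32, 33, 34} = {(p12,32), (p12,33), (p12,34), (p13,32), (p13,33), (p13,34)}
These 13 distinct sets form the basis B.
Close under arbitrary unions to get τ_{X×Y}; counting gives |τ_{X×Y}| = 25.


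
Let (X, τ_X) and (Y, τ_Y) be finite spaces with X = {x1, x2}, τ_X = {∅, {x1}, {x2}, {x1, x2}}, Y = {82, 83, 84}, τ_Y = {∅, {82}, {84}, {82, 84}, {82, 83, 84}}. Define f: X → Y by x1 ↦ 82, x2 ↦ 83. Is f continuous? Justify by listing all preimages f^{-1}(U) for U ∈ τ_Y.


f IS continuous.

Compute f^{-1}(U) for each U ∈ τ_Y:
  U = ∅: f^{-1}(U) = ∅ ∈ τ_X ✓.
  U = {82}: f^{-1}(U) = {x1} ∈ τ_X ✓.
  U = {84}: f^{-1}(U) = ∅ ∈ τ_X ✓.
  U = {82, 84}: f^{-1}(U) = {x1} ∈ τ_X ✓.
  U = {82, 83, 84}: f^{-1}(U) = {x1, x2} ∈ τ_X ✓.
Every preimage lies in τ_X, so f IS continuous.


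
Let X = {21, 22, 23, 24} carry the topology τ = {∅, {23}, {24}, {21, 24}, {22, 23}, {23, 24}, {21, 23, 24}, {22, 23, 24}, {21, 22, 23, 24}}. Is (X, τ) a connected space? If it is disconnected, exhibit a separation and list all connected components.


(X, τ) is disconnected; components = [{21, 24}, {22, 23}].

Find clopen sets (U ∈ τ with X ∖ U ∈ τ):
  U = ∅, X ∖ U = {21, 22, 23, 24} — both open, so U is clopen.
  U = {21, 24}, X ∖ U = {22, 23} — both open, so U is clopen.
  U = {22, 23}, X ∖ U = {21, 24} — both open, so U is clopen.
  U = {21, 22, 23, 24}, X ∖ U = ∅ — both open, so U is clopen.
Nontrivial clopen(s) exist: e.g. {22, 23}. So (X, τ) is disconnected.
Compute connected components by grouping points that agree on all clopens:
  component: {21, 24}
  component: {22, 23}


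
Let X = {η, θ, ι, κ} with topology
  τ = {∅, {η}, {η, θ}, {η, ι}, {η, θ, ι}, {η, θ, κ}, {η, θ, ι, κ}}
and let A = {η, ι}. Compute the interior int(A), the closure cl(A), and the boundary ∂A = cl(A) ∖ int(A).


int(A) = {η, ι}, cl(A) = {η, θ, ι, κ}, ∂A = {θ, κ}.

Closed sets in (X, τ) are complements of opens:
  closed(X, τ) = {∅, {ι}, {κ}, {θ, κ}, {ι, κ}, {θ, ι, κ}, {η, θ, ι, κ}}.
int(A) = ⋃ {U ∈ τ : U ⊆ A}. Opens contained in A: ∅, {η}, {η, ι}.
Taking the union of these: int(A) = {η, ι}.
cl(A) = ⋂ {C closed : A ⊆ C}. Closed sets containing A: {η, θ, ι, κ}.
Intersecting these: cl(A) = {η, θ, ι, κ}.
∂A = cl(A) ∖ int(A) = {η, θ, ι, κ} ∖ {η, ι} = {θ, κ}.


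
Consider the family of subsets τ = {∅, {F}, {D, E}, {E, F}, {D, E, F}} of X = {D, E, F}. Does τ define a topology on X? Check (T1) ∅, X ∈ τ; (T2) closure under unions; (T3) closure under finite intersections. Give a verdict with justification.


τ is NOT a topology on X.

Axiom (T1): ∅ ∈ τ? Yes; X ∈ τ? Yes.
Axiom (T2/T3): check pairwise unions and intersections of members of τ.
Counterexample for (T3): {D, E} ∩ {E, F} = {E} ∉ τ. Therefore τ is NOT a topology.


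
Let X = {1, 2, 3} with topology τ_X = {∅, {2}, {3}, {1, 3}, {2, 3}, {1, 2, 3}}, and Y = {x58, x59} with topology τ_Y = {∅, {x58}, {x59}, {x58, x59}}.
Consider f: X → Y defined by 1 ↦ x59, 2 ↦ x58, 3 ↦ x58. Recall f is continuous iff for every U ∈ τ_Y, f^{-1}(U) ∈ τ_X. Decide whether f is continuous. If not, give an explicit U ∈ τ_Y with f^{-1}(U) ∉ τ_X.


f is NOT continuous.

Compute f^{-1}(U) for each U ∈ τ_Y:
  U = ∅: f^{-1}(U) = ∅ ∈ τ_X ✓.
  U = {x58}: f^{-1}(U) = {2, 3} ∈ τ_X ✓.
  U = {x59}: f^{-1}(U) = {1} ∉ τ_X ✗.
  U = {x58, x59}: f^{-1}(U) = {1, 2, 3} ∈ τ_X ✓.
Found U = {x59} with f^{-1}(U) = {1} not in τ_X. Therefore f is NOT continuous.


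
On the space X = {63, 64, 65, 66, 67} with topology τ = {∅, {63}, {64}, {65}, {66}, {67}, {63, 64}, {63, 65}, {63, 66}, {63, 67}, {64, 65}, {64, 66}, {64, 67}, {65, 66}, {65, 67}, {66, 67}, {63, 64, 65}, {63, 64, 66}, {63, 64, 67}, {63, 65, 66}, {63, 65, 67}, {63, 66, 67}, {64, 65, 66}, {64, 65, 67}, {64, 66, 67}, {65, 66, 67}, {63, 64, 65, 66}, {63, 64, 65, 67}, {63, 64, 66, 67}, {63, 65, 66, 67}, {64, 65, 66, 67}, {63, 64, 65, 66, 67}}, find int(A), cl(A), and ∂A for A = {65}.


int(A) = {65}, cl(A) = {65}, ∂A = ∅.

Closed sets in (X, τ) are complements of opens:
  closed(X, τ) = {∅, {63}, {64}, {65}, {66}, {67}, {63, 64}, {63, 65}, {63, 66}, {63, 67}, {64, 65}, {64, 66}, {64, 67}, {65, 66}, {65, 67}, {66, 67}, {63, 64, 65}, {63, 64, 66}, {63, 64, 67}, {63, 65, 66}, {63, 65, 67}, {63, 66, 67}, {64, 65, 66}, {64, 65, 67}, {64, 66, 67}, {65, 66, 67}, {63, 64, 65, 66}, {63, 64, 65, 67}, {63, 64, 66, 67}, {63, 65, 66, 67}, {64, 65, 66, 67}, {63, 64, 65, 66, 67}}.
int(A) = ⋃ {U ∈ τ : U ⊆ A}. Opens contained in A: ∅, {65}.
Taking the union of these: int(A) = {65}.
cl(A) = ⋂ {C closed : A ⊆ C}. Closed sets containing A: {65}, {63, 65}, {64, 65}, {65, 66}, {65, 67}, {63, 64, 65}, {63, 65, 66}, {63, 65, 67}, {64, 65, 66}, {64, 65, 67}, {65, 66, 67}, {63, 64, 65, 66}, {63, 64, 65, 67}, {63, 65, 66, 67}, {64, 65, 66, 67}, {63, 64, 65, 66, 67}.
Intersecting these: cl(A) = {65}.
∂A = cl(A) ∖ int(A) = {65} ∖ {65} = ∅.


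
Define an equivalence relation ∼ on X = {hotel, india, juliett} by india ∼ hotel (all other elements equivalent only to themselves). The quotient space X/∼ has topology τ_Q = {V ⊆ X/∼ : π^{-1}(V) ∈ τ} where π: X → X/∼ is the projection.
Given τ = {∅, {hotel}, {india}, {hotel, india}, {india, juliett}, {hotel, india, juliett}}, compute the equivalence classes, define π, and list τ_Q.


X/∼ = {[hotel=india], [juliett]}; |τ_Q| = 3.

Equivalence classes: [hotel=india], [juliett].
Quotient map π: X → X/∼ sends hotel ↦ [hotel=india], india ↦ [hotel=india], juliett ↦ [juliett].
For each subset V ⊆ X/∼, compute π^{-1}(V) ⊆ X and check whether π^{-1}(V) ∈ τ. V is open in τ_Q iff π^{-1}(V) ∈ τ.
  V = {}: π^{-1}(V) = ∅ ∈ τ ✓.
  V = {[hotel=india]}: π^{-1}(V) = {hotel, india} ∈ τ ✓.
  V = {[juliett]}: π^{-1}(V) = {juliett} ∉ τ ✗.
  V = {[hotel=india], [juliett]}: π^{-1}(V) = {hotel, india, juliett} ∈ τ ✓.
Open sets in the quotient: τ_Q = {{}, {[hotel=india]}, {[hotel=india], [juliett]}} (3 elements).


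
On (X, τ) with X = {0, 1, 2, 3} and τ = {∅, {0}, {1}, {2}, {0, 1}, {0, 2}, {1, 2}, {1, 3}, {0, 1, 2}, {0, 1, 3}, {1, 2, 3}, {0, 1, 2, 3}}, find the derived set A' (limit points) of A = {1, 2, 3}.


A' = {3}

For each x ∈ X, list the open sets U ∈ τ with x ∈ U, then check whether U ∩ (A ∖ {x}) ≠ ∅ for every such U.
  x = 0: open {0} ∋ x has {0} ∩ (A ∖ {0}) = ∅, so x is NOT a limit point.
  x = 1: open {1} ∋ x has {1} ∩ (A ∖ {1}) = ∅, so x is NOT a limit point.
  x = 2: open {2} ∋ x has {2} ∩ (A ∖ {2}) = ∅, so x is NOT a limit point.
  x = 3: opens ∋ x are {1, 3}, {0, 1, 3}, {1, 2, 3}, {0, 1, 2, 3}; each meets A ∖ {3}, so x IS a limit point.
Collecting: A' = {3}.


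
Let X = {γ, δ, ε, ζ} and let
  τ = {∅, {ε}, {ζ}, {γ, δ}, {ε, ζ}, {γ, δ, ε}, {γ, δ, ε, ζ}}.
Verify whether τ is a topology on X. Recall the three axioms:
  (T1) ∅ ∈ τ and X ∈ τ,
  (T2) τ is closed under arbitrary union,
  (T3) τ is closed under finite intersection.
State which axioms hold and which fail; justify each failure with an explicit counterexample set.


τ is NOT a topology on X.

Axiom (T1): ∅ ∈ τ? Yes; X ∈ τ? Yes.
Axiom (T2/T3): check pairwise unions and intersections of members of τ.
Counterexample for (T2): {ζ} ∪ {γ, δ} = {γ, δ, ζ} ∉ τ. Therefore τ is NOT a topology.


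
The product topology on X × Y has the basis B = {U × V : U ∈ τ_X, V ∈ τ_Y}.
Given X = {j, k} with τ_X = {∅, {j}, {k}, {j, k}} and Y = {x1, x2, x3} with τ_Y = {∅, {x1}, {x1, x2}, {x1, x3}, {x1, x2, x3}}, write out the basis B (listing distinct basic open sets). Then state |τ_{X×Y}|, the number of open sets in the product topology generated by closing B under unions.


Basis B = {∅ × ∅, {j} × {x1}, {k} × {x1}, {j} × {x1, x2}, {j} × {x1, x3}, {j, k} × {x1}, {k} × {x1, x2}, {k} × {x1, x3}, {j} × {x1, x2, x3}, {k} × {x1, x2, x3}, {j, k} × {x1, x2}, {j, k} × {x1, x3}, {j, k} × {x1, x2, x3}}; |τ_{X×Y}| = 25.

Enumerate products U × V with U ∈ τ_X, V ∈ τ_Y (deduplicated):
  ∅ × ∅ = {} (∅)
  {j} × {x1} = {(j,x1)}
  {k} × {x1} = {(k,x1)}
  {j} × {x1, x2} = {(j,x1), (j,x2)}
  {j} × {x1, x3} = {(j,x1), (j,x3)}
  {j, k} × {x1} = {(j,x1), (k,x1)}
  {k} × {x1, x2} = {(k,x1), (k,x2)}
  {k} × {x1, x3} = {(k,x1), (k,x3)}
  {j} × {x1, x2, x3} = {(j,x1), (j,x2), (j,x3)}
  {k} × {x1, x2, x3} = {(k,x1), (k,x2), (k,x3)}
  {j, k} × {x1, x2} = {(j,x1), (j,x2), (k,x1), (k,x2)}
  {j, k} × {x1, x3} = {(j,x1), (j,x3), (k,x1), (k,x3)}
  {j, k} × {x1, x2, x3} = {(j,x1), (j,x2), (j,x3), (k,x1), (k,x2), (k,x3)}
These 13 distinct sets form the basis B.
Close under arbitrary unions to get τ_{X×Y}; counting gives |τ_{X×Y}| = 25.


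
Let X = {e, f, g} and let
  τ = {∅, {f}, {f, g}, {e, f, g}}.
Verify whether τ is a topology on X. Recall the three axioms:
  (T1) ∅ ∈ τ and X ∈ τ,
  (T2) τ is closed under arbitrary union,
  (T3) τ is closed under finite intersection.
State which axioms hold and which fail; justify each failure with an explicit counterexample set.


τ IS a topology on X.

Axiom (T1): ∅ ∈ τ? Yes; X ∈ τ? Yes.
Axiom (T2/T3): check pairwise unions and intersections of members of τ.
All pairwise intersections and unions checked — each lies in τ. Therefore τ satisfies (T1), (T2), (T3): it IS a topology on X.


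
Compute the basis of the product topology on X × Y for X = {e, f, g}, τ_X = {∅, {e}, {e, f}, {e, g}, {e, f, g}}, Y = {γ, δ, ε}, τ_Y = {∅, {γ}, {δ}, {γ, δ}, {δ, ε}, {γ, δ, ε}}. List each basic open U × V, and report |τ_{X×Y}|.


Basis B = {∅ × ∅, {e} × {γ}, {e} × {δ}, {e} × {γ, δ}, {e, f} × {γ}, {e, g} × {γ}, {e} × {δ, ε}, {e, f} × {δ}, {e, g} × {δ}, {e} × {γ, δ, ε}, {e, f, g} × {γ}, {e, f, g} × {δ}, {e, f} × {γ, δ}, {e, g} × {γ, δ}, {e, f} × {δ, ε}, {e, g} × {δ, ε}, {e, f} × {γ, δ, ε}, {e, g} × {γ, δ, ε}, {e, f, g} × {γ, δ}, {e, f, g} × {δ, ε}, {e, f, g} × {γ, δ, ε}}; |τ_{X×Y}| = 70.

Enumerate products U × V with U ∈ τ_X, V ∈ τ_Y (deduplicated):
  ∅ × ∅ = {} (∅)
  {e} × {γ} = {(e,γ)}
  {e} × {δ} = {(e,δ)}
  {e} × {γ, δ} = {(e,γ), (e,δ)}
  {e, f} × {γ} = {(e,γ), (f,γ)}
  {e, g} × {γ} = {(e,γ), (g,γ)}
  {e} × {δ, ε} = {(e,δ), (e,ε)}
  {e, f} × {δ} = {(e,δ), (f,δ)}
  {e, g} × {δ} = {(e,δ), (g,δ)}
  {e} × {γ, δ, ε} = {(e,γ), (e,δ), (e,ε)}
  {e, f, g} × {γ} = {(e,γ), (f,γ), (g,γ)}
  {e, f, g} × {δ} = {(e,δ), (f,δ), (g,δ)}
  {e, f} × {γ, δ} = {(e,γ), (e,δ), (f,γ), (f,δ)}
  {e, g} × {γ, δ} = {(e,γ), (e,δ), (g,γ), (g,δ)}
  {e, f} × {δ, ε} = {(e,δ), (e,ε), (f,δ), (f,ε)}
  {e, g} × {δ, ε} = {(e,δ), (e,ε), (g,δ), (g,ε)}
  {e, f} × {γ, δ, ε} = {(e,γ), (e,δ), (e,ε), (f,γ), (f,δ), (f,ε)}
  {e, g} × {γ, δ, ε} = {(e,γ), (e,δ), (e,ε), (g,γ), (g,δ), (g,ε)}
  {e, f, g} × {γ, δ} = {(e,γ), (e,δ), (f,γ), (f,δ), (g,γ), (g,δ)}
  {e, f, g} × {δ, ε} = {(e,δ), (e,ε), (f,δ), (f,ε), (g,δ), (g,ε)}
  {e, f, g} × {γ, δ, ε} = {(e,γ), (e,δ), (e,ε), (f,γ), (f,δ), (f,ε), (g,γ), (g,δ), (g,ε)}
These 21 distinct sets form the basis B.
Close under arbitrary unions to get τ_{X×Y}; counting gives |τ_{X×Y}| = 70.


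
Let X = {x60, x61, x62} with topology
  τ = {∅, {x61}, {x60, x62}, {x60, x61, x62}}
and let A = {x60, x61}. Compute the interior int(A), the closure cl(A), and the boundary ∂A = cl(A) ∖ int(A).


int(A) = {x61}, cl(A) = {x60, x61, x62}, ∂A = {x60, x62}.

Closed sets in (X, τ) are complements of opens:
  closed(X, τ) = {∅, {x61}, {x60, x62}, {x60, x61, x62}}.
int(A) = ⋃ {U ∈ τ : U ⊆ A}. Opens contained in A: ∅, {x61}.
Taking the union of these: int(A) = {x61}.
cl(A) = ⋂ {C closed : A ⊆ C}. Closed sets containing A: {x60, x61, x62}.
Intersecting these: cl(A) = {x60, x61, x62}.
∂A = cl(A) ∖ int(A) = {x60, x61, x62} ∖ {x61} = {x60, x62}.
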